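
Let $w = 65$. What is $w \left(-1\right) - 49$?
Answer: $-114$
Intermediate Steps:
$w \left(-1\right) - 49 = 65 \left(-1\right) - 49 = -65 - 49 = -114$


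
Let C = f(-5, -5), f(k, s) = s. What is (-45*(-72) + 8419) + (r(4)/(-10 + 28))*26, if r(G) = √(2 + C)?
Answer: 11659 + 13*I*√3/9 ≈ 11659.0 + 2.5019*I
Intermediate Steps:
C = -5
r(G) = I*√3 (r(G) = √(2 - 5) = √(-3) = I*√3)
(-45*(-72) + 8419) + (r(4)/(-10 + 28))*26 = (-45*(-72) + 8419) + ((I*√3)/(-10 + 28))*26 = (3240 + 8419) + ((I*√3)/18)*26 = 11659 + ((I*√3)/18)*26 = 11659 + (I*√3/18)*26 = 11659 + 13*I*√3/9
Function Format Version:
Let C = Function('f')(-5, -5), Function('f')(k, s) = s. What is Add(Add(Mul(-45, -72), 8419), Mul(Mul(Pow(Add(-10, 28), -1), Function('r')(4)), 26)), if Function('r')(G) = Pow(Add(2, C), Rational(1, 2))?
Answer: Add(11659, Mul(Rational(13, 9), I, Pow(3, Rational(1, 2)))) ≈ Add(11659., Mul(2.5019, I))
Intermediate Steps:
C = -5
Function('r')(G) = Mul(I, Pow(3, Rational(1, 2))) (Function('r')(G) = Pow(Add(2, -5), Rational(1, 2)) = Pow(-3, Rational(1, 2)) = Mul(I, Pow(3, Rational(1, 2))))
Add(Add(Mul(-45, -72), 8419), Mul(Mul(Pow(Add(-10, 28), -1), Function('r')(4)), 26)) = Add(Add(Mul(-45, -72), 8419), Mul(Mul(Pow(Add(-10, 28), -1), Mul(I, Pow(3, Rational(1, 2)))), 26)) = Add(Add(3240, 8419), Mul(Mul(Pow(18, -1), Mul(I, Pow(3, Rational(1, 2)))), 26)) = Add(11659, Mul(Mul(Rational(1, 18), Mul(I, Pow(3, Rational(1, 2)))), 26)) = Add(11659, Mul(Mul(Rational(1, 18), I, Pow(3, Rational(1, 2))), 26)) = Add(11659, Mul(Rational(13, 9), I, Pow(3, Rational(1, 2))))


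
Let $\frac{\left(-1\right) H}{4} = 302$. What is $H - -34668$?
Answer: $33460$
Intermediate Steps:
$H = -1208$ ($H = \left(-4\right) 302 = -1208$)
$H - -34668 = -1208 - -34668 = -1208 + 34668 = 33460$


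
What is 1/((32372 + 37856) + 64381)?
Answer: 1/134609 ≈ 7.4289e-6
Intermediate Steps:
1/((32372 + 37856) + 64381) = 1/(70228 + 64381) = 1/134609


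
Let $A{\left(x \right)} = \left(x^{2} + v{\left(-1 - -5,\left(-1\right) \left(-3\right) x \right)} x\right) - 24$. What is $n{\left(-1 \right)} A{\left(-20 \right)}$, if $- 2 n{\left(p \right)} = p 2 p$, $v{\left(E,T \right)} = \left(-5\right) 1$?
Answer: $-476$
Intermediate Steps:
$v{\left(E,T \right)} = -5$
$A{\left(x \right)} = -24 + x^{2} - 5 x$ ($A{\left(x \right)} = \left(x^{2} - 5 x\right) - 24 = -24 + x^{2} - 5 x$)
$n{\left(p \right)} = - p^{2}$ ($n{\left(p \right)} = - \frac{p 2 p}{2} = - \frac{2 p p}{2} = - \frac{2 p^{2}}{2} = - p^{2}$)
$n{\left(-1 \right)} A{\left(-20 \right)} = - \left(-1\right)^{2} \left(-24 + \left(-20\right)^{2} - -100\right) = \left(-1\right) 1 \left(-24 + 400 + 100\right) = \left(-1\right) 476 = -476$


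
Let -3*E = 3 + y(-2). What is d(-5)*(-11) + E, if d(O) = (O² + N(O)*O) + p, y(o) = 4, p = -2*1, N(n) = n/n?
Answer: -601/3 ≈ -200.33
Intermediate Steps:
N(n) = 1
p = -2
d(O) = -2 + O + O² (d(O) = (O² + 1*O) - 2 = (O² + O) - 2 = (O + O²) - 2 = -2 + O + O²)
E = -7/3 (E = -(3 + 4)/3 = -⅓*7 = -7/3 ≈ -2.3333)
d(-5)*(-11) + E = (-2 - 5 + (-5)²)*(-11) - 7/3 = (-2 - 5 + 25)*(-11) - 7/3 = 18*(-11) - 7/3 = -198 - 7/3 = -601/3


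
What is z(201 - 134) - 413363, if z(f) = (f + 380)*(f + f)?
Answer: -353465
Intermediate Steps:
z(f) = 2*f*(380 + f) (z(f) = (380 + f)*(2*f) = 2*f*(380 + f))
z(201 - 134) - 413363 = 2*(201 - 134)*(380 + (201 - 134)) - 413363 = 2*67*(380 + 67) - 413363 = 2*67*447 - 413363 = 59898 - 413363 = -353465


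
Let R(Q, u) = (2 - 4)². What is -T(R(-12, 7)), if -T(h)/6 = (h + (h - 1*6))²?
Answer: 24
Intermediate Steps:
R(Q, u) = 4 (R(Q, u) = (-2)² = 4)
T(h) = -6*(-6 + 2*h)² (T(h) = -6*(h + (h - 1*6))² = -6*(h + (h - 6))² = -6*(h + (-6 + h))² = -6*(-6 + 2*h)²)
-T(R(-12, 7)) = -(-24)*(-3 + 4)² = -(-24)*1² = -(-24) = -1*(-24) = 24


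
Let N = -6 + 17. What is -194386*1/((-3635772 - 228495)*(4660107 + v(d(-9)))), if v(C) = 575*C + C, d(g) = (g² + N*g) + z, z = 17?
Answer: 194386/18005671878777 ≈ 1.0796e-8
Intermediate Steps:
N = 11
d(g) = 17 + g² + 11*g (d(g) = (g² + 11*g) + 17 = 17 + g² + 11*g)
v(C) = 576*C
-194386*1/((-3635772 - 228495)*(4660107 + v(d(-9)))) = -194386*1/((-3635772 - 228495)*(4660107 + 576*(17 + (-9)² + 11*(-9)))) = -194386*(-1/(3864267*(4660107 + 576*(17 + 81 - 99)))) = -194386*(-1/(3864267*(4660107 + 576*(-1)))) = -194386*(-1/(3864267*(4660107 - 576))) = -194386/(4659531*(-3864267)) = -194386/(-18005671878777) = -194386*(-1/18005671878777) = 194386/18005671878777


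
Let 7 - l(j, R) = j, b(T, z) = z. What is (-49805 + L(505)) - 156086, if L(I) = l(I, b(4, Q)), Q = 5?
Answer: -206389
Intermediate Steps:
l(j, R) = 7 - j
L(I) = 7 - I
(-49805 + L(505)) - 156086 = (-49805 + (7 - 1*505)) - 156086 = (-49805 + (7 - 505)) - 156086 = (-49805 - 498) - 156086 = -50303 - 156086 = -206389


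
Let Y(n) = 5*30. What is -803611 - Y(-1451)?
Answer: -803761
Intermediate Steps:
Y(n) = 150
-803611 - Y(-1451) = -803611 - 1*150 = -803611 - 150 = -803761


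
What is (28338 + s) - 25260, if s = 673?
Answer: 3751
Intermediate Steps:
(28338 + s) - 25260 = (28338 + 673) - 25260 = 29011 - 25260 = 3751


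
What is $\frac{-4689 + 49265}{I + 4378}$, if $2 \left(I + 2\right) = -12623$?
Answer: $- \frac{12736}{553} \approx -23.031$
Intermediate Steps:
$I = - \frac{12627}{2}$ ($I = -2 + \frac{1}{2} \left(-12623\right) = -2 - \frac{12623}{2} = - \frac{12627}{2} \approx -6313.5$)
$\frac{-4689 + 49265}{I + 4378} = \frac{-4689 + 49265}{- \frac{12627}{2} + 4378} = \frac{44576}{- \frac{3871}{2}} = 44576 \left(- \frac{2}{3871}\right) = - \frac{12736}{553}$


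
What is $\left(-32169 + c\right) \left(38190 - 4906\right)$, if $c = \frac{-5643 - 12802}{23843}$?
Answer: $- \frac{25529623887008}{23843} \approx -1.0707 \cdot 10^{9}$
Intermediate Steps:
$c = - \frac{18445}{23843}$ ($c = \left(-18445\right) \frac{1}{23843} = - \frac{18445}{23843} \approx -0.7736$)
$\left(-32169 + c\right) \left(38190 - 4906\right) = \left(-32169 - \frac{18445}{23843}\right) \left(38190 - 4906\right) = \left(- \frac{767023912}{23843}\right) 33284 = - \frac{25529623887008}{23843}$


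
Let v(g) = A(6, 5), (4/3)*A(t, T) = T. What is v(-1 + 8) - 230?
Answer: -905/4 ≈ -226.25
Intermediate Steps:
A(t, T) = 3*T/4
v(g) = 15/4 (v(g) = (¾)*5 = 15/4)
v(-1 + 8) - 230 = 15/4 - 230 = -905/4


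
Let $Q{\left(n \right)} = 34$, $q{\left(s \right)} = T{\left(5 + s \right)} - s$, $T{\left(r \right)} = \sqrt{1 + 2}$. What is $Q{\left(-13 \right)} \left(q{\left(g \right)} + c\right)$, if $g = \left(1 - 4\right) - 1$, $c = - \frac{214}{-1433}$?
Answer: $\frac{202164}{1433} + 34 \sqrt{3} \approx 199.97$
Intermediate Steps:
$T{\left(r \right)} = \sqrt{3}$
$c = \frac{214}{1433}$ ($c = \left(-214\right) \left(- \frac{1}{1433}\right) = \frac{214}{1433} \approx 0.14934$)
$g = -4$ ($g = -3 - 1 = -4$)
$q{\left(s \right)} = \sqrt{3} - s$
$Q{\left(-13 \right)} \left(q{\left(g \right)} + c\right) = 34 \left(\left(\sqrt{3} - -4\right) + \frac{214}{1433}\right) = 34 \left(\left(\sqrt{3} + 4\right) + \frac{214}{1433}\right) = 34 \left(\left(4 + \sqrt{3}\right) + \frac{214}{1433}\right) = 34 \left(\frac{5946}{1433} + \sqrt{3}\right) = \frac{202164}{1433} + 34 \sqrt{3}$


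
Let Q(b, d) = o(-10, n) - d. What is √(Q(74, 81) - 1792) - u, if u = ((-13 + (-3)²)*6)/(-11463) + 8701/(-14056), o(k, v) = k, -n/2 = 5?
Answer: 4733439/7672568 + I*√1883 ≈ 0.61693 + 43.394*I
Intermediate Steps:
n = -10 (n = -2*5 = -10)
Q(b, d) = -10 - d
u = -4733439/7672568 (u = ((-13 + 9)*6)*(-1/11463) + 8701*(-1/14056) = -4*6*(-1/11463) - 1243/2008 = -24*(-1/11463) - 1243/2008 = 8/3821 - 1243/2008 = -4733439/7672568 ≈ -0.61693)
√(Q(74, 81) - 1792) - u = √((-10 - 1*81) - 1792) - 1*(-4733439/7672568) = √((-10 - 81) - 1792) + 4733439/7672568 = √(-91 - 1792) + 4733439/7672568 = √(-1883) + 4733439/7672568 = I*√1883 + 4733439/7672568 = 4733439/7672568 + I*√1883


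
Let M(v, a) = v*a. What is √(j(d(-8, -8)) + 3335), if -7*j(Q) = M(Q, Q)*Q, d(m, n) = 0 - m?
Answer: 3*√17759/7 ≈ 57.113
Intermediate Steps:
M(v, a) = a*v
d(m, n) = -m
j(Q) = -Q³/7 (j(Q) = -Q*Q*Q/7 = -Q²*Q/7 = -Q³/7)
√(j(d(-8, -8)) + 3335) = √(-(-1*(-8))³/7 + 3335) = √(-⅐*8³ + 3335) = √(-⅐*512 + 3335) = √(-512/7 + 3335) = √(22833/7) = 3*√17759/7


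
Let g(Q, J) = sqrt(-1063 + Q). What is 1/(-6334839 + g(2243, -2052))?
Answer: -6334839/40130185154741 - 2*sqrt(295)/40130185154741 ≈ -1.5786e-7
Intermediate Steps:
1/(-6334839 + g(2243, -2052)) = 1/(-6334839 + sqrt(-1063 + 2243)) = 1/(-6334839 + sqrt(1180)) = 1/(-6334839 + 2*sqrt(295))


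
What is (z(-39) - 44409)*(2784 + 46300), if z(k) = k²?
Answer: -2105114592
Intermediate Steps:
(z(-39) - 44409)*(2784 + 46300) = ((-39)² - 44409)*(2784 + 46300) = (1521 - 44409)*49084 = -42888*49084 = -2105114592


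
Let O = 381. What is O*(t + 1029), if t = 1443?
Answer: 941832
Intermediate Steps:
O*(t + 1029) = 381*(1443 + 1029) = 381*2472 = 941832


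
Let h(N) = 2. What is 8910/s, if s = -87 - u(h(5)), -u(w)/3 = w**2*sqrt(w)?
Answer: -86130/809 - 11880*sqrt(2)/809 ≈ -127.23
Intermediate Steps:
u(w) = -3*w**(5/2) (u(w) = -3*w**2*sqrt(w) = -3*w**(5/2))
s = -87 + 12*sqrt(2) (s = -87 - (-3)*2**(5/2) = -87 - (-3)*4*sqrt(2) = -87 - (-12)*sqrt(2) = -87 + 12*sqrt(2) ≈ -70.029)
8910/s = 8910/(-87 + 12*sqrt(2))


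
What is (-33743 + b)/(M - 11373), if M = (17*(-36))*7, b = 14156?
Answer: 6529/5219 ≈ 1.2510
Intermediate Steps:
M = -4284 (M = -612*7 = -4284)
(-33743 + b)/(M - 11373) = (-33743 + 14156)/(-4284 - 11373) = -19587/(-15657) = -19587*(-1/15657) = 6529/5219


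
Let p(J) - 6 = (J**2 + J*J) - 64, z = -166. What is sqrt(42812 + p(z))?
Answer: 3*sqrt(10874) ≈ 312.84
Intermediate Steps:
p(J) = -58 + 2*J**2 (p(J) = 6 + ((J**2 + J*J) - 64) = 6 + ((J**2 + J**2) - 64) = 6 + (2*J**2 - 64) = 6 + (-64 + 2*J**2) = -58 + 2*J**2)
sqrt(42812 + p(z)) = sqrt(42812 + (-58 + 2*(-166)**2)) = sqrt(42812 + (-58 + 2*27556)) = sqrt(42812 + (-58 + 55112)) = sqrt(42812 + 55054) = sqrt(97866) = 3*sqrt(10874)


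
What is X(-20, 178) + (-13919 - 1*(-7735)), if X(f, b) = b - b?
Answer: -6184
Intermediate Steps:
X(f, b) = 0
X(-20, 178) + (-13919 - 1*(-7735)) = 0 + (-13919 - 1*(-7735)) = 0 + (-13919 + 7735) = 0 - 6184 = -6184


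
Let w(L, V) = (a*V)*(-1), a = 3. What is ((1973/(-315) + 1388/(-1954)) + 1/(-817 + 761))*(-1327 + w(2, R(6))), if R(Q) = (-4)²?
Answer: 4733798575/492408 ≈ 9613.6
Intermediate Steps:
R(Q) = 16
w(L, V) = -3*V (w(L, V) = (3*V)*(-1) = -3*V)
((1973/(-315) + 1388/(-1954)) + 1/(-817 + 761))*(-1327 + w(2, R(6))) = ((1973/(-315) + 1388/(-1954)) + 1/(-817 + 761))*(-1327 - 3*16) = ((1973*(-1/315) + 1388*(-1/1954)) + 1/(-56))*(-1327 - 48) = ((-1973/315 - 694/977) - 1/56)*(-1375) = (-2146231/307755 - 1/56)*(-1375) = -17213813/2462040*(-1375) = 4733798575/492408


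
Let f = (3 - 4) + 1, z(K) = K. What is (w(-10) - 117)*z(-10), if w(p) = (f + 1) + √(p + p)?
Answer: 1160 - 20*I*√5 ≈ 1160.0 - 44.721*I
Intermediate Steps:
f = 0 (f = -1 + 1 = 0)
w(p) = 1 + √2*√p (w(p) = (0 + 1) + √(p + p) = 1 + √(2*p) = 1 + √2*√p)
(w(-10) - 117)*z(-10) = ((1 + √2*√(-10)) - 117)*(-10) = ((1 + √2*(I*√10)) - 117)*(-10) = ((1 + 2*I*√5) - 117)*(-10) = (-116 + 2*I*√5)*(-10) = 1160 - 20*I*√5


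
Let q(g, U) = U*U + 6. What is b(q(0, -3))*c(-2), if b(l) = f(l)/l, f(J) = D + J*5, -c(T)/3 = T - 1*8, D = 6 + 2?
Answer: 166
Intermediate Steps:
D = 8
c(T) = 24 - 3*T (c(T) = -3*(T - 1*8) = -3*(T - 8) = -3*(-8 + T) = 24 - 3*T)
f(J) = 8 + 5*J (f(J) = 8 + J*5 = 8 + 5*J)
q(g, U) = 6 + U² (q(g, U) = U² + 6 = 6 + U²)
b(l) = (8 + 5*l)/l
b(q(0, -3))*c(-2) = (5 + 8/(6 + (-3)²))*(24 - 3*(-2)) = (5 + 8/(6 + 9))*(24 + 6) = (5 + 8/15)*30 = (83/15)*30 = 166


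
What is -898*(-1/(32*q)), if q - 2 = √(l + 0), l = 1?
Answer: 449/48 ≈ 9.3542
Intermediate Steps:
q = 3 (q = 2 + √(1 + 0) = 2 + √1 = 2 + 1 = 3)
-898*(-1/(32*q)) = -898/((4*(-8))*3) = -898/((-32*3)) = -898/(-96) = -898*(-1/96) = 449/48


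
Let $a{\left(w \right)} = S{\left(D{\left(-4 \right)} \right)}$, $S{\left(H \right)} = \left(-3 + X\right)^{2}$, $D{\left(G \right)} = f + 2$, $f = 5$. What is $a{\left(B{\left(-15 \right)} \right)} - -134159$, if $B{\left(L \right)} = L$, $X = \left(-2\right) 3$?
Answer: $134240$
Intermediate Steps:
$X = -6$
$D{\left(G \right)} = 7$ ($D{\left(G \right)} = 5 + 2 = 7$)
$S{\left(H \right)} = 81$ ($S{\left(H \right)} = \left(-3 - 6\right)^{2} = \left(-9\right)^{2} = 81$)
$a{\left(w \right)} = 81$
$a{\left(B{\left(-15 \right)} \right)} - -134159 = 81 - -134159 = 81 + 134159 = 134240$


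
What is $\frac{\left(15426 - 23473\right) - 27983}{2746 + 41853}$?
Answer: $- \frac{36030}{44599} \approx -0.80787$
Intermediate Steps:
$\frac{\left(15426 - 23473\right) - 27983}{2746 + 41853} = \frac{-8047 - 27983}{44599} = \left(-36030\right) \frac{1}{44599} = - \frac{36030}{44599}$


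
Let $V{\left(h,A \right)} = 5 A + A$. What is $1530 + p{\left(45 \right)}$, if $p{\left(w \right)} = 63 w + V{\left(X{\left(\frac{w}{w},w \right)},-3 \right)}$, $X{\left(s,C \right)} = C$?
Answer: $4347$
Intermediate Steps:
$V{\left(h,A \right)} = 6 A$
$p{\left(w \right)} = -18 + 63 w$ ($p{\left(w \right)} = 63 w + 6 \left(-3\right) = 63 w - 18 = -18 + 63 w$)
$1530 + p{\left(45 \right)} = 1530 + \left(-18 + 63 \cdot 45\right) = 1530 + \left(-18 + 2835\right) = 1530 + 2817 = 4347$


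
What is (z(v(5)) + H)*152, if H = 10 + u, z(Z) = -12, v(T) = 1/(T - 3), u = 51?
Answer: 7448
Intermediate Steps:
v(T) = 1/(-3 + T)
H = 61 (H = 10 + 51 = 61)
(z(v(5)) + H)*152 = (-12 + 61)*152 = 49*152 = 7448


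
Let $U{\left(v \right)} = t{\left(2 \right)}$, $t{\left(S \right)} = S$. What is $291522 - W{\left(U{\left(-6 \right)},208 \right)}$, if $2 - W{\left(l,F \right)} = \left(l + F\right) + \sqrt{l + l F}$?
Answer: $291730 + \sqrt{418} \approx 2.9175 \cdot 10^{5}$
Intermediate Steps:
$U{\left(v \right)} = 2$
$W{\left(l,F \right)} = 2 - F - l - \sqrt{l + F l}$ ($W{\left(l,F \right)} = 2 - \left(\left(l + F\right) + \sqrt{l + l F}\right) = 2 - \left(\left(F + l\right) + \sqrt{l + F l}\right) = 2 - \left(F + l + \sqrt{l + F l}\right) = 2 - F - l - \sqrt{l + F l}$)
$291522 - W{\left(U{\left(-6 \right)},208 \right)} = 291522 - \left(2 - 208 - 2 - \sqrt{2 \left(1 + 208\right)}\right) = 291522 - \left(2 - 208 - 2 - \sqrt{2 \cdot 209}\right) = 291522 - \left(2 - 208 - 2 - \sqrt{418}\right) = 291522 - \left(-208 - \sqrt{418}\right) = 291522 + \left(208 + \sqrt{418}\right) = 291730 + \sqrt{418}$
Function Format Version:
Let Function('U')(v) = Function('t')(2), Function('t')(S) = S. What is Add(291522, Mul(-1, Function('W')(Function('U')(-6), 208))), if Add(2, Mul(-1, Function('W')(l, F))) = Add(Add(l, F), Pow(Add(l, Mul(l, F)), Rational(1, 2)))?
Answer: Add(291730, Pow(418, Rational(1, 2))) ≈ 2.9175e+5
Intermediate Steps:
Function('U')(v) = 2
Function('W')(l, F) = Add(2, Mul(-1, F), Mul(-1, l), Mul(-1, Pow(Add(l, Mul(F, l)), Rational(1, 2)))) (Function('W')(l, F) = Add(2, Mul(-1, Add(Add(l, F), Pow(Add(l, Mul(l, F)), Rational(1, 2))))) = Add(2, Mul(-1, Add(Add(F, l), Pow(Add(l, Mul(F, l)), Rational(1, 2))))) = Add(2, Mul(-1, Add(F, l, Pow(Add(l, Mul(F, l)), Rational(1, 2))))) = Add(2, Add(Mul(-1, F), Mul(-1, l), Mul(-1, Pow(Add(l, Mul(F, l)), Rational(1, 2))))) = Add(2, Mul(-1, F), Mul(-1, l), Mul(-1, Pow(Add(l, Mul(F, l)), Rational(1, 2)))))
Add(291522, Mul(-1, Function('W')(Function('U')(-6), 208))) = Add(291522, Mul(-1, Add(2, Mul(-1, 208), Mul(-1, 2), Mul(-1, Pow(Mul(2, Add(1, 208)), Rational(1, 2)))))) = Add(291522, Mul(-1, Add(2, -208, -2, Mul(-1, Pow(Mul(2, 209), Rational(1, 2)))))) = Add(291522, Mul(-1, Add(2, -208, -2, Mul(-1, Pow(418, Rational(1, 2)))))) = Add(291522, Mul(-1, Add(-208, Mul(-1, Pow(418, Rational(1, 2)))))) = Add(291522, Add(208, Pow(418, Rational(1, 2)))) = Add(291730, Pow(418, Rational(1, 2)))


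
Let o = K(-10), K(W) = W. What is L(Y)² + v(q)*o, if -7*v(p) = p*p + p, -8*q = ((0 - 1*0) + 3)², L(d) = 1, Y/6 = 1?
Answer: 269/224 ≈ 1.2009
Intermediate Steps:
Y = 6 (Y = 6*1 = 6)
o = -10
q = -9/8 (q = -((0 - 1*0) + 3)²/8 = -((0 + 0) + 3)²/8 = -(0 + 3)²/8 = -⅛*3² = -⅛*9 = -9/8 ≈ -1.1250)
v(p) = -p/7 - p²/7 (v(p) = -(p*p + p)/7 = -(p² + p)/7 = -(p + p²)/7 = -p/7 - p²/7)
L(Y)² + v(q)*o = 1² - ⅐*(-9/8)*(1 - 9/8)*(-10) = 1 - ⅐*(-9/8)*(-⅛)*(-10) = 1 - 9/448*(-10) = 1 + 45/224 = 269/224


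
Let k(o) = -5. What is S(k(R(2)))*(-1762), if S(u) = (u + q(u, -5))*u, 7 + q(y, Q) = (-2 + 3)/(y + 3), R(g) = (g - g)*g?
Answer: -110125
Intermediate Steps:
R(g) = 0 (R(g) = 0*g = 0)
q(y, Q) = -7 + 1/(3 + y) (q(y, Q) = -7 + (-2 + 3)/(y + 3) = -7 + 1/(3 + y))
S(u) = u*(u + (-20 - 7*u)/(3 + u)) (S(u) = (u + (-20 - 7*u)/(3 + u))*u = u*(u + (-20 - 7*u)/(3 + u)))
S(k(R(2)))*(-1762) = -5*(-20 + (-5)**2 - 4*(-5))/(3 - 5)*(-1762) = -5*(-20 + 25 + 20)/(-2)*(-1762) = -5*(-1/2)*25*(-1762) = (125/2)*(-1762) = -110125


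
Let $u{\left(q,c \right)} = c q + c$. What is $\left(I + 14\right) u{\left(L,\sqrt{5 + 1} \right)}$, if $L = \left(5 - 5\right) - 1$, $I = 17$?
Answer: $0$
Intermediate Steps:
$L = -1$ ($L = 0 - 1 = -1$)
$u{\left(q,c \right)} = c + c q$
$\left(I + 14\right) u{\left(L,\sqrt{5 + 1} \right)} = \left(17 + 14\right) \sqrt{5 + 1} \left(1 - 1\right) = 31 \sqrt{6} \cdot 0 = 31 \cdot 0 = 0$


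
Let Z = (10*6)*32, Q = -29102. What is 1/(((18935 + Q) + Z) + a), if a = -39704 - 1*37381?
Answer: -1/85332 ≈ -1.1719e-5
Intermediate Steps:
Z = 1920 (Z = 60*32 = 1920)
a = -77085 (a = -39704 - 37381 = -77085)
1/(((18935 + Q) + Z) + a) = 1/(((18935 - 29102) + 1920) - 77085) = 1/((-10167 + 1920) - 77085) = 1/(-8247 - 77085) = 1/(-85332) = -1/85332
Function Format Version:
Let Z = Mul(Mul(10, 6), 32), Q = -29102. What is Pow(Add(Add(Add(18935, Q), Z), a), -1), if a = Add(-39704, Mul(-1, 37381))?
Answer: Rational(-1, 85332) ≈ -1.1719e-5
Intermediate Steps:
Z = 1920 (Z = Mul(60, 32) = 1920)
a = -77085 (a = Add(-39704, -37381) = -77085)
Pow(Add(Add(Add(18935, Q), Z), a), -1) = Pow(Add(Add(Add(18935, -29102), 1920), -77085), -1) = Pow(Add(Add(-10167, 1920), -77085), -1) = Pow(Add(-8247, -77085), -1) = Pow(-85332, -1) = Rational(-1, 85332)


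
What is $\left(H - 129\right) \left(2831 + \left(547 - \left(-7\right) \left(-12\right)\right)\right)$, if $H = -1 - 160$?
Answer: $-955260$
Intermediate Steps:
$H = -161$ ($H = -1 - 160 = -161$)
$\left(H - 129\right) \left(2831 + \left(547 - \left(-7\right) \left(-12\right)\right)\right) = \left(-161 - 129\right) \left(2831 + \left(547 - \left(-7\right) \left(-12\right)\right)\right) = - 290 \left(2831 + \left(547 - 84\right)\right) = - 290 \left(2831 + 463\right) = \left(-290\right) 3294 = -955260$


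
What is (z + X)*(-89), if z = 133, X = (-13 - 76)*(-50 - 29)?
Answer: -637596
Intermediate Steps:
X = 7031 (X = -89*(-79) = 7031)
(z + X)*(-89) = (133 + 7031)*(-89) = 7164*(-89) = -637596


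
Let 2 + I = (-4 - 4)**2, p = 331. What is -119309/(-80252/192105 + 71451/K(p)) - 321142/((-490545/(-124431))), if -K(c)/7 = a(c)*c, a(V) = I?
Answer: 201986221352673837808/4129508398377945 ≈ 48913.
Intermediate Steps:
I = 62 (I = -2 + (-4 - 4)**2 = -2 + (-8)**2 = -2 + 64 = 62)
a(V) = 62
K(c) = -434*c
-119309/(-80252/192105 + 71451/K(p)) - 321142/((-490545/(-124431))) = -119309/(-80252/192105 + 71451/((-434*331))) - 321142/((-490545/(-124431))) = -119309/(-80252*1/192105 + 71451/(-143654)) - 321142/((-490545*(-1/124431))) = -119309/(-80252/192105 + 71451*(-1/143654)) - 321142/163515/41477 = -119309/(-80252/192105 - 71451/143654) - 321142*41477/163515 = -119309/(-25254615163/27596651670) - 13320006734/163515 = -119309*(-27596651670/25254615163) - 13320006734/163515 = 3292528914096030/25254615163 - 13320006734/163515 = 201986221352673837808/4129508398377945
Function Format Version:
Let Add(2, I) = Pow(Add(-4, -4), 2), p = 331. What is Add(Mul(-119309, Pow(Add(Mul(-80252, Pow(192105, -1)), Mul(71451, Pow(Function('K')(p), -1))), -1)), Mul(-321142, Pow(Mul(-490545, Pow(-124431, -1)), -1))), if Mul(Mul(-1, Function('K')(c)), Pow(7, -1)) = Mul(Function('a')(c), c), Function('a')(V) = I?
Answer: Rational(201986221352673837808, 4129508398377945) ≈ 48913.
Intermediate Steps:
I = 62 (I = Add(-2, Pow(Add(-4, -4), 2)) = Add(-2, Pow(-8, 2)) = Add(-2, 64) = 62)
Function('a')(V) = 62
Function('K')(c) = Mul(-434, c) (Function('K')(c) = Mul(-7, Mul(62, c)) = Mul(-434, c))
Add(Mul(-119309, Pow(Add(Mul(-80252, Pow(192105, -1)), Mul(71451, Pow(Function('K')(p), -1))), -1)), Mul(-321142, Pow(Mul(-490545, Pow(-124431, -1)), -1))) = Add(Mul(-119309, Pow(Add(Mul(-80252, Pow(192105, -1)), Mul(71451, Pow(Mul(-434, 331), -1))), -1)), Mul(-321142, Pow(Mul(-490545, Pow(-124431, -1)), -1))) = Add(Mul(-119309, Pow(Add(Mul(-80252, Rational(1, 192105)), Mul(71451, Pow(-143654, -1))), -1)), Mul(-321142, Pow(Mul(-490545, Rational(-1, 124431)), -1))) = Add(Mul(-119309, Pow(Add(Rational(-80252, 192105), Mul(71451, Rational(-1, 143654))), -1)), Mul(-321142, Pow(Rational(163515, 41477), -1))) = Add(Mul(-119309, Pow(Add(Rational(-80252, 192105), Rational(-71451, 143654)), -1)), Mul(-321142, Rational(41477, 163515))) = Add(Mul(-119309, Pow(Rational(-25254615163, 27596651670), -1)), Rational(-13320006734, 163515)) = Add(Mul(-119309, Rational(-27596651670, 25254615163)), Rational(-13320006734, 163515)) = Add(Rational(3292528914096030, 25254615163), Rational(-13320006734, 163515)) = Rational(201986221352673837808, 4129508398377945)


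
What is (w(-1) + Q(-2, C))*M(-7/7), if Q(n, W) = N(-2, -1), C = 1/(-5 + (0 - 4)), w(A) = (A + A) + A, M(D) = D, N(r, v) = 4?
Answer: -1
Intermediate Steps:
w(A) = 3*A (w(A) = 2*A + A = 3*A)
C = -⅑ (C = 1/(-5 - 4) = 1/(-9) = -⅑ ≈ -0.11111)
Q(n, W) = 4
(w(-1) + Q(-2, C))*M(-7/7) = (3*(-1) + 4)*(-7/7) = (-3 + 4)*(-7*⅐) = 1*(-1) = -1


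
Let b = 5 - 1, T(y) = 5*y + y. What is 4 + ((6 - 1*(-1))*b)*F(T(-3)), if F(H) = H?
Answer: -500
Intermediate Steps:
T(y) = 6*y
b = 4
4 + ((6 - 1*(-1))*b)*F(T(-3)) = 4 + ((6 - 1*(-1))*4)*(6*(-3)) = 4 + ((6 + 1)*4)*(-18) = 4 + (7*4)*(-18) = 4 + 28*(-18) = 4 - 504 = -500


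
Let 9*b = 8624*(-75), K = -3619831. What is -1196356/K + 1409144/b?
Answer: -170961989209/8868585950 ≈ -19.277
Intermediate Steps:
b = -215600/3 (b = (8624*(-75))/9 = (⅑)*(-646800) = -215600/3 ≈ -71867.)
-1196356/K + 1409144/b = -1196356/(-3619831) + 1409144/(-215600/3) = -1196356*(-1/3619831) + 1409144*(-3/215600) = 1196356/3619831 - 48039/2450 = -170961989209/8868585950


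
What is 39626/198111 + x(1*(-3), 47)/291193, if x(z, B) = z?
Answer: 11538219485/57688536423 ≈ 0.20001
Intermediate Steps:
39626/198111 + x(1*(-3), 47)/291193 = 39626/198111 + (1*(-3))/291193 = 39626*(1/198111) - 3*1/291193 = 39626/198111 - 3/291193 = 11538219485/57688536423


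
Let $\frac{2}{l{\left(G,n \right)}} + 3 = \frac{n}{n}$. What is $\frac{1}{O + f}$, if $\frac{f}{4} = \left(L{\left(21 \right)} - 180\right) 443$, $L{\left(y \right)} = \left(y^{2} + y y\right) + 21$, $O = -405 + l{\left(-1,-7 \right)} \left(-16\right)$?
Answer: $\frac{1}{1280767} \approx 7.8078 \cdot 10^{-7}$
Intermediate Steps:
$l{\left(G,n \right)} = -1$ ($l{\left(G,n \right)} = \frac{2}{-3 + \frac{n}{n}} = \frac{2}{-3 + 1} = \frac{2}{-2} = 2 \left(- \frac{1}{2}\right) = -1$)
$O = -389$ ($O = -405 - -16 = -405 + 16 = -389$)
$L{\left(y \right)} = 21 + 2 y^{2}$ ($L{\left(y \right)} = \left(y^{2} + y^{2}\right) + 21 = 2 y^{2} + 21 = 21 + 2 y^{2}$)
$f = 1281156$ ($f = 4 \left(\left(21 + 2 \cdot 21^{2}\right) - 180\right) 443 = 4 \left(\left(21 + 2 \cdot 441\right) - 180\right) 443 = 4 \left(\left(21 + 882\right) - 180\right) 443 = 4 \left(903 - 180\right) 443 = 4 \cdot 723 \cdot 443 = 4 \cdot 320289 = 1281156$)
$\frac{1}{O + f} = \frac{1}{-389 + 1281156} = \frac{1}{1280767}$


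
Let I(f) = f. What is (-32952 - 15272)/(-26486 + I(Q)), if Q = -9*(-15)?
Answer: 48224/26351 ≈ 1.8301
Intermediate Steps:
Q = 135
(-32952 - 15272)/(-26486 + I(Q)) = (-32952 - 15272)/(-26486 + 135) = -48224/(-26351) = -48224*(-1/26351) = 48224/26351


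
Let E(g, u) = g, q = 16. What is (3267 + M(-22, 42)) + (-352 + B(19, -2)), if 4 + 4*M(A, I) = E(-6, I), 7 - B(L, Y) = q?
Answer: 5807/2 ≈ 2903.5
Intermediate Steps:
B(L, Y) = -9 (B(L, Y) = 7 - 1*16 = 7 - 16 = -9)
M(A, I) = -5/2 (M(A, I) = -1 + (¼)*(-6) = -1 - 3/2 = -5/2)
(3267 + M(-22, 42)) + (-352 + B(19, -2)) = (3267 - 5/2) + (-352 - 9) = 6529/2 - 361 = 5807/2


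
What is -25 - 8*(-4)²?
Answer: -153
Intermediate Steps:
-25 - 8*(-4)² = -25 - 8*16 = -25 - 128 = -153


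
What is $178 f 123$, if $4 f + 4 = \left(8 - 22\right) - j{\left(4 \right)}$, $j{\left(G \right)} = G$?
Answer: $-120417$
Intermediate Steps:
$f = - \frac{11}{2}$ ($f = -1 + \frac{\left(8 - 22\right) - 4}{4} = -1 + \frac{-14 - 4}{4} = -1 + \frac{1}{4} \left(-18\right) = -1 - \frac{9}{2} = - \frac{11}{2} \approx -5.5$)
$178 f 123 = 178 \left(- \frac{11}{2}\right) 123 = \left(-979\right) 123 = -120417$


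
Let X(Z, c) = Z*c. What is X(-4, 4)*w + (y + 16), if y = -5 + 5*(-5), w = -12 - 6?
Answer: 274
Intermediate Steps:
w = -18
y = -30 (y = -5 - 25 = -30)
X(-4, 4)*w + (y + 16) = -4*4*(-18) + (-30 + 16) = -16*(-18) - 14 = 288 - 14 = 274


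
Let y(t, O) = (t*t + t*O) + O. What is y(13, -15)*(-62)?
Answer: 2542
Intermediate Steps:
y(t, O) = O + t² + O*t (y(t, O) = (t² + O*t) + O = O + t² + O*t)
y(13, -15)*(-62) = (-15 + 13² - 15*13)*(-62) = (-15 + 169 - 195)*(-62) = -41*(-62) = 2542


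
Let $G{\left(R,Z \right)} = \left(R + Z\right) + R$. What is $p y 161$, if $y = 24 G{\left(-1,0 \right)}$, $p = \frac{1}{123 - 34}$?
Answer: $- \frac{7728}{89} \approx -86.831$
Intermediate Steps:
$G{\left(R,Z \right)} = Z + 2 R$
$p = \frac{1}{89} \approx 0.011236$
$y = -48$ ($y = 24 \left(0 + 2 \left(-1\right)\right) = 24 \left(0 - 2\right) = 24 \left(-2\right) = -48$)
$p y 161 = \frac{1}{89} \left(-48\right) 161 = \left(- \frac{48}{89}\right) 161 = - \frac{7728}{89}$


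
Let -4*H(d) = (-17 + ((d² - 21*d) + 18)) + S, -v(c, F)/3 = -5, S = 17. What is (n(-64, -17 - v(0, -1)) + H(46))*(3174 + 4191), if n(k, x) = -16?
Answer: -2268420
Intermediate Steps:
v(c, F) = 15 (v(c, F) = -3*(-5) = 15)
H(d) = -9/2 - d²/4 + 21*d/4 (H(d) = -((-17 + ((d² - 21*d) + 18)) + 17)/4 = -((-17 + (18 + d² - 21*d)) + 17)/4 = -((1 + d² - 21*d) + 17)/4 = -(18 + d² - 21*d)/4 = -9/2 - d²/4 + 21*d/4)
(n(-64, -17 - v(0, -1)) + H(46))*(3174 + 4191) = (-16 + (-9/2 - ¼*46² + (21/4)*46))*(3174 + 4191) = (-16 + (-9/2 - ¼*2116 + 483/2))*7365 = (-16 + (-9/2 - 529 + 483/2))*7365 = (-16 - 292)*7365 = -308*7365 = -2268420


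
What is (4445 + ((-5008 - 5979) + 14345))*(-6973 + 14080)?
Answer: 55455921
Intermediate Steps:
(4445 + ((-5008 - 5979) + 14345))*(-6973 + 14080) = (4445 + (-10987 + 14345))*7107 = (4445 + 3358)*7107 = 7803*7107 = 55455921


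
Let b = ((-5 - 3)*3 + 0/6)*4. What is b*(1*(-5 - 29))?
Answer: 3264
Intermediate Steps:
b = -96 (b = (-8*3 + 0*(1/6))*4 = (-24 + 0)*4 = -24*4 = -96)
b*(1*(-5 - 29)) = -96*(-5 - 29) = -96*(-34) = 3264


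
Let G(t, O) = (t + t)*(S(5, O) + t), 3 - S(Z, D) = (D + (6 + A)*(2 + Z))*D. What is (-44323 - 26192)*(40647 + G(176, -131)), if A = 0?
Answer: 282082071195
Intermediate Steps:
S(Z, D) = 3 - D*(12 + D + 6*Z) (S(Z, D) = 3 - (D + (6 + 0)*(2 + Z))*D = 3 - (D + 6*(2 + Z))*D = 3 - (D + (12 + 6*Z))*D = 3 - (12 + D + 6*Z)*D = 3 - D*(12 + D + 6*Z))
G(t, O) = 2*t*(3 + t - O² - 42*O) (G(t, O) = (t + t)*((3 - O² - 12*O - 6*O*5) + t) = (2*t)*((3 - O² - 12*O - 30*O) + t) = (2*t)*((3 - O² - 42*O) + t) = (2*t)*(3 + t - O² - 42*O) = 2*t*(3 + t - O² - 42*O))
(-44323 - 26192)*(40647 + G(176, -131)) = (-44323 - 26192)*(40647 + 2*176*(3 + 176 - 1*(-131)² - 42*(-131))) = -70515*(40647 + 2*176*(3 + 176 - 1*17161 + 5502)) = -70515*(40647 + 2*176*(3 + 176 - 17161 + 5502)) = -70515*(40647 + 2*176*(-11480)) = -70515*(40647 - 4040960) = -70515*(-4000313) = 282082071195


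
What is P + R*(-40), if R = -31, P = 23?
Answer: 1263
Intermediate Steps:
P + R*(-40) = 23 - 31*(-40) = 23 + 1240 = 1263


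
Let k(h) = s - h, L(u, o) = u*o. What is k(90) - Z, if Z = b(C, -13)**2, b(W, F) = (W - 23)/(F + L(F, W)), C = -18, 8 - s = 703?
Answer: -38341866/48841 ≈ -785.03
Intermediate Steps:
s = -695 (s = 8 - 1*703 = 8 - 703 = -695)
L(u, o) = o*u
k(h) = -695 - h
b(W, F) = (-23 + W)/(F + F*W) (b(W, F) = (W - 23)/(F + W*F) = (-23 + W)/(F + F*W))
Z = 1681/48841 (Z = ((-23 - 18)/((-13)*(1 - 18)))**2 = (-1/13*(-41)/(-17))**2 = (-1/13*(-1/17)*(-41))**2 = (-41/221)**2 = 1681/48841 ≈ 0.034418)
k(90) - Z = (-695 - 1*90) - 1*1681/48841 = (-695 - 90) - 1681/48841 = -785 - 1681/48841 = -38341866/48841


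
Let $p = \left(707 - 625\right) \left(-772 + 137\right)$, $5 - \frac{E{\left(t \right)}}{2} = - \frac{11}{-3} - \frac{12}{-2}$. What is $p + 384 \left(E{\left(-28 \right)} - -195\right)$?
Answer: $19226$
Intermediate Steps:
$E{\left(t \right)} = - \frac{28}{3}$ ($E{\left(t \right)} = 10 - 2 \left(- \frac{11}{-3} - \frac{12}{-2}\right) = 10 - 2 \left(\left(-11\right) \left(- \frac{1}{3}\right) - -6\right) = 10 - 2 \left(\frac{11}{3} + 6\right) = 10 - \frac{58}{3} = - \frac{28}{3}$)
$p = -52070$ ($p = 82 \left(-635\right) = -52070$)
$p + 384 \left(E{\left(-28 \right)} - -195\right) = -52070 + 384 \left(- \frac{28}{3} - -195\right) = -52070 + 384 \left(- \frac{28}{3} + 195\right) = -52070 + 384 \cdot \frac{557}{3} = -52070 + 71296 = 19226$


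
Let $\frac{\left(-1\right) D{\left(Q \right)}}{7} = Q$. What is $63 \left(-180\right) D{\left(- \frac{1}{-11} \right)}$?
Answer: $\frac{79380}{11} \approx 7216.4$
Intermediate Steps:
$D{\left(Q \right)} = - 7 Q$
$63 \left(-180\right) D{\left(- \frac{1}{-11} \right)} = 63 \left(-180\right) \left(- 7 \left(- \frac{1}{-11}\right)\right) = - 11340 \left(- 7 \left(\left(-1\right) \left(- \frac{1}{11}\right)\right)\right) = - 11340 \left(\left(-7\right) \frac{1}{11}\right) = \left(-11340\right) \left(- \frac{7}{11}\right) = \frac{79380}{11}$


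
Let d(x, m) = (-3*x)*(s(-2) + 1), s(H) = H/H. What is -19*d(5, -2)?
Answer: 570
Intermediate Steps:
s(H) = 1
d(x, m) = -6*x (d(x, m) = (-3*x)*(1 + 1) = -3*x*2 = -6*x)
-19*d(5, -2) = -(-114)*5 = -19*(-30) = 570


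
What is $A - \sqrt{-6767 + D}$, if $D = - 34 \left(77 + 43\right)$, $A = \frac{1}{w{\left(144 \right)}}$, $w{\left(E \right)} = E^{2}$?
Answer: $\frac{1}{20736} - i \sqrt{10847} \approx 4.8225 \cdot 10^{-5} - 104.15 i$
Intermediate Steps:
$A = \frac{1}{20736}$ ($A = \frac{1}{144^{2}} = \frac{1}{20736} \approx 4.8225 \cdot 10^{-5}$)
$D = -4080$ ($D = \left(-34\right) 120 = -4080$)
$A - \sqrt{-6767 + D} = \frac{1}{20736} - \sqrt{-6767 - 4080} = \frac{1}{20736} - \sqrt{-10847} = \frac{1}{20736} - i \sqrt{10847}$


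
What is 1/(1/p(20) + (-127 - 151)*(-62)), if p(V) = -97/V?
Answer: 97/1671872 ≈ 5.8019e-5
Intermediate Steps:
1/(1/p(20) + (-127 - 151)*(-62)) = 1/(1/(-97/20) + (-127 - 151)*(-62)) = 1/(1/(-97*1/20) - 278*(-62)) = 1/(1/(-97/20) + 17236) = 1/(-20/97 + 17236) = 1/(1671872/97) = 97/1671872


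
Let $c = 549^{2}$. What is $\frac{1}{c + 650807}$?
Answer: $\frac{1}{952208} \approx 1.0502 \cdot 10^{-6}$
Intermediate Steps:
$c = 301401$
$\frac{1}{c + 650807} = \frac{1}{301401 + 650807} = \frac{1}{952208}$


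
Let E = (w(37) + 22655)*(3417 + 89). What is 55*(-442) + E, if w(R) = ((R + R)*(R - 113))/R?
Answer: 78871208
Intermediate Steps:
w(R) = -226 + 2*R (w(R) = ((2*R)*(-113 + R))/R = (2*R*(-113 + R))/R = -226 + 2*R)
E = 78895518 (E = ((-226 + 2*37) + 22655)*(3417 + 89) = ((-226 + 74) + 22655)*3506 = (-152 + 22655)*3506 = 22503*3506 = 78895518)
55*(-442) + E = 55*(-442) + 78895518 = -24310 + 78895518 = 78871208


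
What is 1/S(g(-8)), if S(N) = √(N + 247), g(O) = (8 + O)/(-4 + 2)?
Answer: √247/247 ≈ 0.063628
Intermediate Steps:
g(O) = -4 - O/2 (g(O) = (8 + O)/(-2) = (8 + O)*(-½) = -4 - O/2)
S(N) = √(247 + N)
1/S(g(-8)) = 1/(√(247 + (-4 - ½*(-8)))) = 1/(√(247 + (-4 + 4))) = 1/(√(247 + 0)) = 1/(√247) = √247/247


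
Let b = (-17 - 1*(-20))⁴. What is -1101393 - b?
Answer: -1101474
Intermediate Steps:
b = 81 (b = (-17 + 20)⁴ = 3⁴ = 81)
-1101393 - b = -1101393 - 1*81 = -1101393 - 81 = -1101474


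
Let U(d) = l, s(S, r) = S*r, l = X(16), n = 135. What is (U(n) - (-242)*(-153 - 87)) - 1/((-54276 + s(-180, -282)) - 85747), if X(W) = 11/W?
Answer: -82949338731/1428208 ≈ -58079.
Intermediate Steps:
l = 11/16 ≈ 0.68750
U(d) = 11/16
(U(n) - (-242)*(-153 - 87)) - 1/((-54276 + s(-180, -282)) - 85747) = (11/16 - (-242)*(-153 - 87)) - 1/((-54276 - 180*(-282)) - 85747) = (11/16 - (-242)*(-240)) - 1/((-54276 + 50760) - 85747) = (11/16 - 1*58080) - 1/(-3516 - 85747) = (11/16 - 58080) - 1/(-89263) = -929269/16 - 1*(-1/89263) = -929269/16 + 1/89263 = -82949338731/1428208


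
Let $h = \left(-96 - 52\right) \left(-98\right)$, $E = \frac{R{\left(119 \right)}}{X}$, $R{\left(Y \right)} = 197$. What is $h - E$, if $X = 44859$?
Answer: $\frac{650634739}{44859} \approx 14504.0$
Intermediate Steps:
$E = \frac{197}{44859} \approx 0.0043915$
$h = 14504$ ($h = \left(-148\right) \left(-98\right) = 14504$)
$h - E = 14504 - \frac{197}{44859} = \frac{650634739}{44859}$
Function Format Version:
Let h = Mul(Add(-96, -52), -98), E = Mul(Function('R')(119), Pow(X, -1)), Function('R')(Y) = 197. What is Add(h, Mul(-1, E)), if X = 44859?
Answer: Rational(650634739, 44859) ≈ 14504.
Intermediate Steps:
E = Rational(197, 44859) (E = Mul(197, Pow(44859, -1)) = Mul(197, Rational(1, 44859)) = Rational(197, 44859) ≈ 0.0043915)
h = 14504 (h = Mul(-148, -98) = 14504)
Add(h, Mul(-1, E)) = Add(14504, Mul(-1, Rational(197, 44859))) = Add(14504, Rational(-197, 44859)) = Rational(650634739, 44859)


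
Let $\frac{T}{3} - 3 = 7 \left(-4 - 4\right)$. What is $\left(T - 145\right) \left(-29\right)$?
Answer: $8816$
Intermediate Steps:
$T = -159$ ($T = 9 + 3 \cdot 7 \left(-4 - 4\right) = 9 + 3 \cdot 7 \left(-8\right) = 9 + 3 \left(-56\right) = 9 - 168 = -159$)
$\left(T - 145\right) \left(-29\right) = \left(-159 - 145\right) \left(-29\right) = \left(-304\right) \left(-29\right) = 8816$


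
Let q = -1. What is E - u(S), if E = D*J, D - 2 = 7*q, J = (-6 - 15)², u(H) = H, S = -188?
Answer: -2017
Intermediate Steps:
J = 441 (J = (-21)² = 441)
D = -5 (D = 2 + 7*(-1) = 2 - 7 = -5)
E = -2205 (E = -5*441 = -2205)
E - u(S) = -2205 - 1*(-188) = -2205 + 188 = -2017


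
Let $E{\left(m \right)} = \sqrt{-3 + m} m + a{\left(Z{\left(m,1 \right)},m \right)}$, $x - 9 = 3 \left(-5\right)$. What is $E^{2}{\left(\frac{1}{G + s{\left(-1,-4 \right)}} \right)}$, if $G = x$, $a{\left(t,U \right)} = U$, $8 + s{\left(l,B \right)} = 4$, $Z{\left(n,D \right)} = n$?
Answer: $\frac{\left(10 + i \sqrt{310}\right)^{2}}{10000} \approx -0.021 + 0.035214 i$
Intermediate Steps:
$s{\left(l,B \right)} = -4$ ($s{\left(l,B \right)} = -8 + 4 = -4$)
$x = -6$ ($x = 9 + 3 \left(-5\right) = 9 - 15 = -6$)
$G = -6$
$E{\left(m \right)} = m + m \sqrt{-3 + m}$ ($E{\left(m \right)} = \sqrt{-3 + m} m + m = m \sqrt{-3 + m} + m = m + m \sqrt{-3 + m}$)
$E^{2}{\left(\frac{1}{G + s{\left(-1,-4 \right)}} \right)} = \left(\frac{1 + \sqrt{-3 + \frac{1}{-6 - 4}}}{-6 - 4}\right)^{2} = \left(\frac{1 + \sqrt{-3 + \frac{1}{-10}}}{-10}\right)^{2} = \left(- \frac{1 + \sqrt{-3 - \frac{1}{10}}}{10}\right)^{2} = \left(- \frac{1 + \sqrt{- \frac{31}{10}}}{10}\right)^{2} = \left(- \frac{1 + \frac{i \sqrt{310}}{10}}{10}\right)^{2} = \left(- \frac{1}{10} - \frac{i \sqrt{310}}{100}\right)^{2}$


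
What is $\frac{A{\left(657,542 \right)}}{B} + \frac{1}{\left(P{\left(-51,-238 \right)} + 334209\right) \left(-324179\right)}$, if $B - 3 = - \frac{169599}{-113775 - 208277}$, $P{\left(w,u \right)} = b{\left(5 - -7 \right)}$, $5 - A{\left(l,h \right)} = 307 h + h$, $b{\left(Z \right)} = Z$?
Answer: $- \frac{1941602638081146124021}{41018711619594015} \approx -47335.0$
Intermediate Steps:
$A{\left(l,h \right)} = 5 - 308 h$ ($A{\left(l,h \right)} = 5 - \left(307 h + h\right) = 5 - 308 h$)
$P{\left(w,u \right)} = 12$ ($P{\left(w,u \right)} = 5 - -7 = 5 + 7 = 12$)
$B = \frac{1135755}{322052}$ ($B = 3 - \frac{169599}{-113775 - 208277} = 3 - \frac{169599}{-322052} = 3 - - \frac{169599}{322052} = 3 + \frac{169599}{322052} = \frac{1135755}{322052} \approx 3.5266$)
$\frac{A{\left(657,542 \right)}}{B} + \frac{1}{\left(P{\left(-51,-238 \right)} + 334209\right) \left(-324179\right)} = \frac{5 - 166936}{\frac{1135755}{322052}} + \frac{1}{\left(12 + 334209\right) \left(-324179\right)} = \left(5 - 166936\right) \frac{322052}{1135755} + \frac{1}{334221} \left(- \frac{1}{324179}\right) = \left(-166931\right) \frac{322052}{1135755} + \frac{1}{334221} \left(- \frac{1}{324179}\right) = - \frac{53760462412}{1135755} - \frac{1}{108347429559} = - \frac{1941602638081146124021}{41018711619594015}$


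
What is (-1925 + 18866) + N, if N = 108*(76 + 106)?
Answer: 36597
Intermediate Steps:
N = 19656 (N = 108*182 = 19656)
(-1925 + 18866) + N = (-1925 + 18866) + 19656 = 16941 + 19656 = 36597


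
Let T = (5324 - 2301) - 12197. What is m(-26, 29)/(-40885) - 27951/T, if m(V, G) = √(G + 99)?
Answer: 847/278 - 8*√2/40885 ≈ 3.0465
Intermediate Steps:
m(V, G) = √(99 + G)
T = -9174 (T = 3023 - 12197 = -9174)
m(-26, 29)/(-40885) - 27951/T = √(99 + 29)/(-40885) - 27951/(-9174) = √128*(-1/40885) - 27951*(-1/9174) = (8*√2)*(-1/40885) + 847/278 = -8*√2/40885 + 847/278 = 847/278 - 8*√2/40885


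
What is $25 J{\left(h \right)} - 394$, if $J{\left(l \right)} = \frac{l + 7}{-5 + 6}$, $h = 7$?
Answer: $-44$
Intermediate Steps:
$J{\left(l \right)} = 7 + l$ ($J{\left(l \right)} = \frac{7 + l}{1} = \left(7 + l\right) 1 = 7 + l$)
$25 J{\left(h \right)} - 394 = 25 \left(7 + 7\right) - 394 = 25 \cdot 14 - 394 = 350 - 394 = -44$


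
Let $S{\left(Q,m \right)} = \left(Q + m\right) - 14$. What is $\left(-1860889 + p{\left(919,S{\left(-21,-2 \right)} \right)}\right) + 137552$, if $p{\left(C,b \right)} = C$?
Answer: $-1722418$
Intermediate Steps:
$S{\left(Q,m \right)} = -14 + Q + m$
$\left(-1860889 + p{\left(919,S{\left(-21,-2 \right)} \right)}\right) + 137552 = \left(-1860889 + 919\right) + 137552 = -1859970 + 137552 = -1722418$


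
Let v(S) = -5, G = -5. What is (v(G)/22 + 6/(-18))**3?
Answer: -50653/287496 ≈ -0.17619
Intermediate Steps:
(v(G)/22 + 6/(-18))**3 = (-5/22 + 6/(-18))**3 = (-5*1/22 + 6*(-1/18))**3 = (-5/22 - 1/3)**3 = (-37/66)**3 = -50653/287496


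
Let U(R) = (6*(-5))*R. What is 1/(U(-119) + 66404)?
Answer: 1/69974 ≈ 1.4291e-5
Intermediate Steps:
U(R) = -30*R
1/(U(-119) + 66404) = 1/(-30*(-119) + 66404) = 1/(3570 + 66404) = 1/69974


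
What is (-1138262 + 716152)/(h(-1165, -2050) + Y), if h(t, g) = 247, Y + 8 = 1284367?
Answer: -211055/642303 ≈ -0.32859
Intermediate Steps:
Y = 1284359 (Y = -8 + 1284367 = 1284359)
(-1138262 + 716152)/(h(-1165, -2050) + Y) = (-1138262 + 716152)/(247 + 1284359) = -422110/1284606 = -422110*1/1284606 = -211055/642303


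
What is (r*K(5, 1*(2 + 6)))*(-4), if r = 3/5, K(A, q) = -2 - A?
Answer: 84/5 ≈ 16.800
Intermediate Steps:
r = 3/5 (r = 3*(1/5) = 3/5 ≈ 0.60000)
(r*K(5, 1*(2 + 6)))*(-4) = (3*(-2 - 1*5)/5)*(-4) = (3*(-2 - 5)/5)*(-4) = ((3/5)*(-7))*(-4) = -21/5*(-4) = 84/5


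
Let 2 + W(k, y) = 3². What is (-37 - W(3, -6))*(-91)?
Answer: 4004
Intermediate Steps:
W(k, y) = 7 (W(k, y) = -2 + 3² = -2 + 9 = 7)
(-37 - W(3, -6))*(-91) = (-37 - 1*7)*(-91) = (-37 - 7)*(-91) = -44*(-91) = 4004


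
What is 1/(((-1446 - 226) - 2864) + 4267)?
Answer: -1/269 ≈ -0.0037175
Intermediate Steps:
1/(((-1446 - 226) - 2864) + 4267) = 1/((-1672 - 2864) + 4267) = 1/(-4536 + 4267) = 1/(-269) = -1/269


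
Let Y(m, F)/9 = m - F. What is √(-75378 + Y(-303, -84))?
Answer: I*√77349 ≈ 278.12*I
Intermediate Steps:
Y(m, F) = -9*F + 9*m (Y(m, F) = 9*(m - F) = -9*F + 9*m)
√(-75378 + Y(-303, -84)) = √(-75378 + (-9*(-84) + 9*(-303))) = √(-75378 + (756 - 2727)) = √(-75378 - 1971) = √(-77349) = I*√77349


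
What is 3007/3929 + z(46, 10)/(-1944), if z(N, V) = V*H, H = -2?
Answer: 1481047/1909494 ≈ 0.77562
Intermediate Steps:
z(N, V) = -2*V (z(N, V) = V*(-2) = -2*V)
3007/3929 + z(46, 10)/(-1944) = 3007/3929 - 2*10/(-1944) = 3007*(1/3929) - 20*(-1/1944) = 3007/3929 + 5/486 = 1481047/1909494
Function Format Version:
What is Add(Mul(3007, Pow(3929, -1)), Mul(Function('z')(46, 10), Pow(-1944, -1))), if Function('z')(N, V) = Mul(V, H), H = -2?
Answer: Rational(1481047, 1909494) ≈ 0.77562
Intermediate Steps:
Function('z')(N, V) = Mul(-2, V) (Function('z')(N, V) = Mul(V, -2) = Mul(-2, V))
Add(Mul(3007, Pow(3929, -1)), Mul(Function('z')(46, 10), Pow(-1944, -1))) = Add(Mul(3007, Pow(3929, -1)), Mul(Mul(-2, 10), Pow(-1944, -1))) = Add(Mul(3007, Rational(1, 3929)), Mul(-20, Rational(-1, 1944))) = Add(Rational(3007, 3929), Rational(5, 486)) = Rational(1481047, 1909494)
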